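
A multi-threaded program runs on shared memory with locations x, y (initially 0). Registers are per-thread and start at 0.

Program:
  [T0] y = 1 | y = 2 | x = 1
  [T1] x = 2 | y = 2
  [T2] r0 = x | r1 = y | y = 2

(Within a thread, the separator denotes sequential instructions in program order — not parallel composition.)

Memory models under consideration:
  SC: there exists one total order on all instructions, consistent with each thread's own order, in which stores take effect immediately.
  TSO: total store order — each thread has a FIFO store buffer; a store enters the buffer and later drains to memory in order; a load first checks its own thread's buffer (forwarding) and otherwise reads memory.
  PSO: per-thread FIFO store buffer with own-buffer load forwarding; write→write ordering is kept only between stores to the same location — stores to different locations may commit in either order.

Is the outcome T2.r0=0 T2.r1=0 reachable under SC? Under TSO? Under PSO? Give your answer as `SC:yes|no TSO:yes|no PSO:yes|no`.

outcome vector order: (T2.r0,T2.r1)
SC (7): <0 0>, <0 1>, <0 2>, <1 2>, <2 0>, <2 1>, <2 2>
TSO (7): <0 0>, <0 1>, <0 2>, <1 2>, <2 0>, <2 1>, <2 2>
PSO (9): <0 0>, <0 1>, <0 2>, <1 0>, <1 1>, <1 2>, <2 0>, <2 1>, <2 2>
target <0 0> ∈ {SC,TSO,PSO}

SC:yes TSO:yes PSO:yes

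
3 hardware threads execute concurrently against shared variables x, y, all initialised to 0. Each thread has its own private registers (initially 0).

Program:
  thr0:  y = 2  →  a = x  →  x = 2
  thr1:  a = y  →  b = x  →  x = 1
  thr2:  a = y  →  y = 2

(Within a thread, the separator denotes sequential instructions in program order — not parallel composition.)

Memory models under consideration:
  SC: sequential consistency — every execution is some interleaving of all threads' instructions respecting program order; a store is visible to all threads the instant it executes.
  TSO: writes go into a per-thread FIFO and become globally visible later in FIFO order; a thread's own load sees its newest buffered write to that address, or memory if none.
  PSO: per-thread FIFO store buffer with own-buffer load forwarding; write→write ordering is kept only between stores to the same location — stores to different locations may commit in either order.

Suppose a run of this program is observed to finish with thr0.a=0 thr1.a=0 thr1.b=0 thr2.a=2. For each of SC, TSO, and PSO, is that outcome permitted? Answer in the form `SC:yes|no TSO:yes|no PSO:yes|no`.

outcome vector order: (thr0.a,thr1.a,thr1.b,thr2.a)
[SC] allowed = {<0 0 0 0>; <0 0 0 2>; <0 0 2 0>; <0 0 2 2>; <0 2 0 0>; <0 2 0 2>; <0 2 2 0>; <0 2 2 2>; <1 0 0 0>; <1 0 0 2>; <1 2 0 0>; <1 2 0 2>}
[TSO] allowed = {<0 0 0 0>; <0 0 0 2>; <0 0 2 0>; <0 0 2 2>; <0 2 0 0>; <0 2 0 2>; <0 2 2 0>; <0 2 2 2>; <1 0 0 0>; <1 0 0 2>; <1 2 0 0>; <1 2 0 2>}
[PSO] allowed = {<0 0 0 0>; <0 0 0 2>; <0 0 2 0>; <0 0 2 2>; <0 2 0 0>; <0 2 0 2>; <0 2 2 0>; <0 2 2 2>; <1 0 0 0>; <1 0 0 2>; <1 2 0 0>; <1 2 0 2>}
target <0 0 0 2> ∈ {SC,TSO,PSO}

SC:yes TSO:yes PSO:yes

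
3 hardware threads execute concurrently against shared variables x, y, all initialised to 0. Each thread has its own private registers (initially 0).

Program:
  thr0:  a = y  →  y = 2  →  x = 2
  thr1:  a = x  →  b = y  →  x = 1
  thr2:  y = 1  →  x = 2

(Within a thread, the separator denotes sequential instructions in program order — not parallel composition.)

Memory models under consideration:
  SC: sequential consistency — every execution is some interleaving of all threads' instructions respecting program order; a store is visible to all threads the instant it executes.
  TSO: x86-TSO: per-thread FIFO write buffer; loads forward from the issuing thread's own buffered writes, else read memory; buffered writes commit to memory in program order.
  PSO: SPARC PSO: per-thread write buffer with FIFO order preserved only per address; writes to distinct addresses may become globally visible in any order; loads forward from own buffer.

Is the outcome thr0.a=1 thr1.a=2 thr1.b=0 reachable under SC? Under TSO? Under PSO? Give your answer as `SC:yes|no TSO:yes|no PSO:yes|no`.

outcome vector order: (thr0.a,thr1.a,thr1.b)
under SC → 0/0/0 0/0/1 0/0/2 0/2/1 0/2/2 1/0/0 1/0/1 1/0/2 1/2/1 1/2/2
under TSO → 0/0/0 0/0/1 0/0/2 0/2/1 0/2/2 1/0/0 1/0/1 1/0/2 1/2/1 1/2/2
under PSO → 0/0/0 0/0/1 0/0/2 0/2/0 0/2/1 0/2/2 1/0/0 1/0/1 1/0/2 1/2/0 1/2/1 1/2/2
target 1/2/0 ∈ {PSO}

SC:no TSO:no PSO:yes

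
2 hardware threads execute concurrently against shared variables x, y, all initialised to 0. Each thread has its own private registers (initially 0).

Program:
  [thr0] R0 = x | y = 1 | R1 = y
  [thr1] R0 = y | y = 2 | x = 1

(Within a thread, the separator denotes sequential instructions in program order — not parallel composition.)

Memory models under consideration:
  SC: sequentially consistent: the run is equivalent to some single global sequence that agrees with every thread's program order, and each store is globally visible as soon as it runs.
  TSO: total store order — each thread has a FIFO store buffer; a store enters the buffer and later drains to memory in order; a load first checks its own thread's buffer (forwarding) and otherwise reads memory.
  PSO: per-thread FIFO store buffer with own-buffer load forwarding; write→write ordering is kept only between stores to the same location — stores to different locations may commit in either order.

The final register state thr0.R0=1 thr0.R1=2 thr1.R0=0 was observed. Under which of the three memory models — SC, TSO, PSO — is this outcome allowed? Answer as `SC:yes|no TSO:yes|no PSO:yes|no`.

outcome vector order: (thr0.R0,thr0.R1,thr1.R0)
SC: 5 outcomes — {0/1/0, 0/1/1, 0/2/0, 0/2/1, 1/1/0}
TSO: 5 outcomes — {0/1/0, 0/1/1, 0/2/0, 0/2/1, 1/1/0}
PSO: 6 outcomes — {0/1/0, 0/1/1, 0/2/0, 0/2/1, 1/1/0, 1/2/0}
target 1/2/0 ∈ {PSO}

SC:no TSO:no PSO:yes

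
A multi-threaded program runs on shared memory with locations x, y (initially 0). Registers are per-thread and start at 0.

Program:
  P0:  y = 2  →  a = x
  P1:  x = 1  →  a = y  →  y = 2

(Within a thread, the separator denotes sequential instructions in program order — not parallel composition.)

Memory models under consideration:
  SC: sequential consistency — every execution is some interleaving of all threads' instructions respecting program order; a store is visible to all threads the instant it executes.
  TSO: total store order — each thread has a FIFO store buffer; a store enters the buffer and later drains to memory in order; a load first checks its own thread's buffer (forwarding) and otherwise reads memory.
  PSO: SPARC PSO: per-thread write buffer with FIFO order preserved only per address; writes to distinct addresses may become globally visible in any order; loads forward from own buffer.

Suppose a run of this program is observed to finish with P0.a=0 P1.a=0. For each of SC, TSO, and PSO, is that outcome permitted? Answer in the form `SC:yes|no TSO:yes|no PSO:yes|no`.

outcome vector order: (P0.a,P1.a)
under SC → 0/2 1/0 1/2
under TSO → 0/0 0/2 1/0 1/2
under PSO → 0/0 0/2 1/0 1/2
target 0/0 ∈ {TSO,PSO}

SC:no TSO:yes PSO:yes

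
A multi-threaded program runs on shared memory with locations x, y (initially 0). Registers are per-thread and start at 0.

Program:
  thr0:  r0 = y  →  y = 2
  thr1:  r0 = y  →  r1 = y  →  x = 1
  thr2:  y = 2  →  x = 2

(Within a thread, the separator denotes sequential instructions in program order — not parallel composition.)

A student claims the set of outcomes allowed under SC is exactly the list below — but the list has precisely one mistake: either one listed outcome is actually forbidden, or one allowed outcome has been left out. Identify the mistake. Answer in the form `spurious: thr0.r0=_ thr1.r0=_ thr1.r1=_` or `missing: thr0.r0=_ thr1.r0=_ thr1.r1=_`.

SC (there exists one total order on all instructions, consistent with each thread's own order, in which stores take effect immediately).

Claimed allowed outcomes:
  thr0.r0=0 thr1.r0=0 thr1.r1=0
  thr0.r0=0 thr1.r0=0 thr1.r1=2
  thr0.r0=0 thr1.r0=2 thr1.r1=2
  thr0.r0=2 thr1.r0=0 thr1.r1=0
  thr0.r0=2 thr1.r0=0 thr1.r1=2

missing: thr0.r0=2 thr1.r0=2 thr1.r1=2

outcome vector order: (thr0.r0,thr1.r0,thr1.r1)
[SC] allowed = {<0 0 0>; <0 0 2>; <0 2 2>; <2 0 0>; <2 0 2>; <2 2 2>}
SC∖claimed = {<2 2 2>}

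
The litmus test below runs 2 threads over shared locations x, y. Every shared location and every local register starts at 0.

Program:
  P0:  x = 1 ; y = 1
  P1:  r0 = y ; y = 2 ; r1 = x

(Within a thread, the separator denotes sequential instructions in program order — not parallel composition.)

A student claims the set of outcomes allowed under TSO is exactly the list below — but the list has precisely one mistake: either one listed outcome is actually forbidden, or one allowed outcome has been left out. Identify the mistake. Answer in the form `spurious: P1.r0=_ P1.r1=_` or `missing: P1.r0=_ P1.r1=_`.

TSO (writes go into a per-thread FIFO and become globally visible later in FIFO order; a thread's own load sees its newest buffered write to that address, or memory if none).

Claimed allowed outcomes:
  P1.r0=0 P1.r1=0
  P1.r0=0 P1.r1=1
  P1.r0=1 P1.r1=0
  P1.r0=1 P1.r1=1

outcome vector order: (P1.r0,P1.r1)
under TSO → (0,0); (0,1); (1,1)
claimed∖TSO = {(1,0)}

spurious: P1.r0=1 P1.r1=0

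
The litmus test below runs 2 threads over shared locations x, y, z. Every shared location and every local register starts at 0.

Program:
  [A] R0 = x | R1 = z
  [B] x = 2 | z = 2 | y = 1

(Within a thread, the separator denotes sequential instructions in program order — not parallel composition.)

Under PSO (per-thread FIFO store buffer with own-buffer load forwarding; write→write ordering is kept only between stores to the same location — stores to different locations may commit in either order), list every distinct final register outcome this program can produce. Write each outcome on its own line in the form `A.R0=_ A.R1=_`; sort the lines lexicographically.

A.R0=0 A.R1=0
A.R0=0 A.R1=2
A.R0=2 A.R1=0
A.R0=2 A.R1=2

outcome vector order: (A.R0,A.R1)
|PSO outcomes| = 4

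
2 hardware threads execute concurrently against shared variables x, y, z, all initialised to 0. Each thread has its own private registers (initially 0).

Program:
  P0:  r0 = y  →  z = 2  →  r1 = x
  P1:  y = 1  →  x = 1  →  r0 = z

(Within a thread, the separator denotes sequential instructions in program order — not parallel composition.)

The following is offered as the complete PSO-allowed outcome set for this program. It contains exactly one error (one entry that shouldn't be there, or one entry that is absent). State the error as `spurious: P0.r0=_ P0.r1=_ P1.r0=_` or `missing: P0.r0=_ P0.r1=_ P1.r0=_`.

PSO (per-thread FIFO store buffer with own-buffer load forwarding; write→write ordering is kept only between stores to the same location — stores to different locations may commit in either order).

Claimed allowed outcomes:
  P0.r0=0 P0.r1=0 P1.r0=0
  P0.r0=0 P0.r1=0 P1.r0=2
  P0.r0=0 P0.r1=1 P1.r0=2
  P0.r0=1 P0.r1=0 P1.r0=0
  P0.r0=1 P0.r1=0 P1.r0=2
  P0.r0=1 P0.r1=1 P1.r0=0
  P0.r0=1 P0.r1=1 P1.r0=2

missing: P0.r0=0 P0.r1=1 P1.r0=0

outcome vector order: (P0.r0,P0.r1,P1.r0)
under PSO → 0/0/0 0/0/2 0/1/0 0/1/2 1/0/0 1/0/2 1/1/0 1/1/2
PSO∖claimed = {0/1/0}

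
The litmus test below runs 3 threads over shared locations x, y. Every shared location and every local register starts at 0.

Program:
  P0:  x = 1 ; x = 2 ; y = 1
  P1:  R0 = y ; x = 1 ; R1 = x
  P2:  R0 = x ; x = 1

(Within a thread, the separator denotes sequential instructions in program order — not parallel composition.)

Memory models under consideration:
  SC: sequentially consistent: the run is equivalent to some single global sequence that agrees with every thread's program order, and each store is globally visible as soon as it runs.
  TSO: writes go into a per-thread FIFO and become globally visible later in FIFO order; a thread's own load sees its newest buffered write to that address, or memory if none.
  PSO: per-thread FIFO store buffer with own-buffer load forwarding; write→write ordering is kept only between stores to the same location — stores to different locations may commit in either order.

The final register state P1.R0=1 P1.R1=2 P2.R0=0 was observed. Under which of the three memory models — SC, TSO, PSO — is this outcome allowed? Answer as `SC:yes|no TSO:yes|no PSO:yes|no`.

outcome vector order: (P1.R0,P1.R1,P2.R0)
[SC] allowed = {(0,1,0), (0,1,1), (0,1,2), (0,2,0), (0,2,1), (0,2,2), (1,1,0), (1,1,1), (1,1,2)}
[TSO] allowed = {(0,1,0), (0,1,1), (0,1,2), (0,2,0), (0,2,1), (0,2,2), (1,1,0), (1,1,1), (1,1,2)}
[PSO] allowed = {(0,1,0), (0,1,1), (0,1,2), (0,2,0), (0,2,1), (0,2,2), (1,1,0), (1,1,1), (1,1,2), (1,2,0), (1,2,1), (1,2,2)}
target (1,2,0) ∈ {PSO}

SC:no TSO:no PSO:yes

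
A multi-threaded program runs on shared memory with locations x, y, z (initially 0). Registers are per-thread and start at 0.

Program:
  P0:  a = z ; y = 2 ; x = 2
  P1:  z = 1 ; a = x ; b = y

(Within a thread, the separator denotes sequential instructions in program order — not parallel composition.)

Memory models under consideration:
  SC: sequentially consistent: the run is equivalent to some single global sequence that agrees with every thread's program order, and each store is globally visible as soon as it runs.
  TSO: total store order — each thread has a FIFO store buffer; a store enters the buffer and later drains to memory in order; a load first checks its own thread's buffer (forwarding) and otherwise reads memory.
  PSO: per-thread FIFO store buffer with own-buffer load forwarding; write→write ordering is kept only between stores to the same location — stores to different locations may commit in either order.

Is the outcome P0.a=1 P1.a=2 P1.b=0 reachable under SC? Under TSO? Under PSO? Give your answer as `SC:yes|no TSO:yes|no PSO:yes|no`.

outcome vector order: (P0.a,P1.a,P1.b)
SC (6): (0,0,0) (0,0,2) (0,2,2) (1,0,0) (1,0,2) (1,2,2)
TSO (6): (0,0,0) (0,0,2) (0,2,2) (1,0,0) (1,0,2) (1,2,2)
PSO (8): (0,0,0) (0,0,2) (0,2,0) (0,2,2) (1,0,0) (1,0,2) (1,2,0) (1,2,2)
target (1,2,0) ∈ {PSO}

SC:no TSO:no PSO:yes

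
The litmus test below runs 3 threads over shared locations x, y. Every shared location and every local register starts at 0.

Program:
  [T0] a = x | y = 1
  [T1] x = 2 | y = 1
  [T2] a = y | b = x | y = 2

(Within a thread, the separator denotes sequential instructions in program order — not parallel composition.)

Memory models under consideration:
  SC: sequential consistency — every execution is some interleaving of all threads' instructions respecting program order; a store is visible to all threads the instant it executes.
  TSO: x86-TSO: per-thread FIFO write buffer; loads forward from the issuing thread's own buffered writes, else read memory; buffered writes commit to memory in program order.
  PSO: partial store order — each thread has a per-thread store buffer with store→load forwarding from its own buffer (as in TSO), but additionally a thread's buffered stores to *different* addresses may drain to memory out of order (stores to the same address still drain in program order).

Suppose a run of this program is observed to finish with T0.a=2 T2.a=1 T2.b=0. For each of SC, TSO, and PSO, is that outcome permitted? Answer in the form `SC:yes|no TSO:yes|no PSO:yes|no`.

SC:no TSO:no PSO:yes

outcome vector order: (T0.a,T2.a,T2.b)
SC: 7 outcomes — {000, 002, 010, 012, 200, 202, 212}
TSO: 7 outcomes — {000, 002, 010, 012, 200, 202, 212}
PSO: 8 outcomes — {000, 002, 010, 012, 200, 202, 210, 212}
target 210 ∈ {PSO}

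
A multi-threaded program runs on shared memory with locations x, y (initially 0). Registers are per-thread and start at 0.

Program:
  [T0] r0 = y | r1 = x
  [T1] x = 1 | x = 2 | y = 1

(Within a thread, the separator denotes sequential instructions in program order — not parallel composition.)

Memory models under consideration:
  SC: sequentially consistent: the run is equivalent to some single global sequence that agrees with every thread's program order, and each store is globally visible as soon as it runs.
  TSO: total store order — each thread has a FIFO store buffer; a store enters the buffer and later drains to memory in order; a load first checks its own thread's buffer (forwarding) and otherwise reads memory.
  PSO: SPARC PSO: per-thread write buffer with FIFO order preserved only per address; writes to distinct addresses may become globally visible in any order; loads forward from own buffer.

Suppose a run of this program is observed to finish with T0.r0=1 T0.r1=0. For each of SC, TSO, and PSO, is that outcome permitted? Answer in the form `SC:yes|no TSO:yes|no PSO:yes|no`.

SC:no TSO:no PSO:yes

outcome vector order: (T0.r0,T0.r1)
[SC] allowed = {0/0; 0/1; 0/2; 1/2}
[TSO] allowed = {0/0; 0/1; 0/2; 1/2}
[PSO] allowed = {0/0; 0/1; 0/2; 1/0; 1/1; 1/2}
target 1/0 ∈ {PSO}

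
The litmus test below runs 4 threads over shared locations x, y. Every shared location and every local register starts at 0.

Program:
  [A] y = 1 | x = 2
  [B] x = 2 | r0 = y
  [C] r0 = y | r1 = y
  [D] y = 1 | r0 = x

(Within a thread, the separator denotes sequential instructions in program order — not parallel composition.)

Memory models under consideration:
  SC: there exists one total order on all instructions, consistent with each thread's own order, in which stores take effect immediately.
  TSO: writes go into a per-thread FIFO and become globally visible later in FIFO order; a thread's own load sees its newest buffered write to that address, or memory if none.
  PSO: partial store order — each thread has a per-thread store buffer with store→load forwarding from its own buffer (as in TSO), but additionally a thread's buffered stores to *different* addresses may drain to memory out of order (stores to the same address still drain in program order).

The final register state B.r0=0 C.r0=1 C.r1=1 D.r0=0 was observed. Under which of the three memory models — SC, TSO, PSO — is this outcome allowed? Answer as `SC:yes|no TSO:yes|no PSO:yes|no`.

SC:no TSO:yes PSO:yes

outcome vector order: (B.r0,C.r0,C.r1,D.r0)
SC: 9 outcomes — {<0 0 0 2>; <0 0 1 2>; <0 1 1 2>; <1 0 0 0>; <1 0 0 2>; <1 0 1 0>; <1 0 1 2>; <1 1 1 0>; <1 1 1 2>}
TSO: 12 outcomes — {<0 0 0 0>; <0 0 0 2>; <0 0 1 0>; <0 0 1 2>; <0 1 1 0>; <0 1 1 2>; <1 0 0 0>; <1 0 0 2>; <1 0 1 0>; <1 0 1 2>; <1 1 1 0>; <1 1 1 2>}
PSO: 12 outcomes — {<0 0 0 0>; <0 0 0 2>; <0 0 1 0>; <0 0 1 2>; <0 1 1 0>; <0 1 1 2>; <1 0 0 0>; <1 0 0 2>; <1 0 1 0>; <1 0 1 2>; <1 1 1 0>; <1 1 1 2>}
target <0 1 1 0> ∈ {TSO,PSO}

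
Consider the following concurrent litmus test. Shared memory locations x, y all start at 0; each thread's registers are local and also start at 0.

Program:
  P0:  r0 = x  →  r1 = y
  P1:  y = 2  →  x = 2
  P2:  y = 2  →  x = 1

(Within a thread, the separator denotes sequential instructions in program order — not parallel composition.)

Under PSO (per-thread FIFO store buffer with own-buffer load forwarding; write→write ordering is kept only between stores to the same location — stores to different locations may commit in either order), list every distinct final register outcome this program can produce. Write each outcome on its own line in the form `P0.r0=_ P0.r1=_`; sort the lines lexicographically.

outcome vector order: (P0.r0,P0.r1)
|PSO outcomes| = 6

P0.r0=0 P0.r1=0
P0.r0=0 P0.r1=2
P0.r0=1 P0.r1=0
P0.r0=1 P0.r1=2
P0.r0=2 P0.r1=0
P0.r0=2 P0.r1=2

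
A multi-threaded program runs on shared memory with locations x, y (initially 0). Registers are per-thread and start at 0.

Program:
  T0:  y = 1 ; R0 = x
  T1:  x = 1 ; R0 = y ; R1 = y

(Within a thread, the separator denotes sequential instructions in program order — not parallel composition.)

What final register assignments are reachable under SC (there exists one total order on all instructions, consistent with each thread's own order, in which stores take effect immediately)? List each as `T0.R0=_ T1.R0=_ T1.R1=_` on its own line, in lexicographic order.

T0.R0=0 T1.R0=1 T1.R1=1
T0.R0=1 T1.R0=0 T1.R1=0
T0.R0=1 T1.R0=0 T1.R1=1
T0.R0=1 T1.R0=1 T1.R1=1

outcome vector order: (T0.R0,T1.R0,T1.R1)
|SC outcomes| = 4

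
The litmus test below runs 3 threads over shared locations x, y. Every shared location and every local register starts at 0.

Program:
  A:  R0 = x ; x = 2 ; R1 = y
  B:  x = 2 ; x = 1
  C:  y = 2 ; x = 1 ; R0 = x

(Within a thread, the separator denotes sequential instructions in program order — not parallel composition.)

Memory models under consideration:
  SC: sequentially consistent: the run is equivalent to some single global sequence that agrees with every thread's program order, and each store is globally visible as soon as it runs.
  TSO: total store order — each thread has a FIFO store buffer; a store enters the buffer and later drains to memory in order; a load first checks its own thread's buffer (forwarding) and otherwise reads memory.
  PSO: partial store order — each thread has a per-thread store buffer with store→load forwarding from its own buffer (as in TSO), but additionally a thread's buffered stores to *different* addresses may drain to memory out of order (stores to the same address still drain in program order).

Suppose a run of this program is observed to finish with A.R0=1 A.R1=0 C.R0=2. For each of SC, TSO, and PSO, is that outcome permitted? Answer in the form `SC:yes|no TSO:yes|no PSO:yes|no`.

outcome vector order: (A.R0,A.R1,C.R0)
SC (10): 001 002 021 022 101 121 122 201 221 222
TSO (12): 001 002 021 022 101 102 121 122 201 202 221 222
PSO (12): 001 002 021 022 101 102 121 122 201 202 221 222
target 102 ∈ {TSO,PSO}

SC:no TSO:yes PSO:yes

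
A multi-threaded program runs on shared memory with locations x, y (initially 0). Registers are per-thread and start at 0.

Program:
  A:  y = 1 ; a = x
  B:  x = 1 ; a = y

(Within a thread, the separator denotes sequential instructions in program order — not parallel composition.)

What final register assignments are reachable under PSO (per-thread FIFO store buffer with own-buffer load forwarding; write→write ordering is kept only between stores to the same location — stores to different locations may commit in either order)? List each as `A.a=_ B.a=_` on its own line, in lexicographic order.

outcome vector order: (A.a,B.a)
|PSO outcomes| = 4

A.a=0 B.a=0
A.a=0 B.a=1
A.a=1 B.a=0
A.a=1 B.a=1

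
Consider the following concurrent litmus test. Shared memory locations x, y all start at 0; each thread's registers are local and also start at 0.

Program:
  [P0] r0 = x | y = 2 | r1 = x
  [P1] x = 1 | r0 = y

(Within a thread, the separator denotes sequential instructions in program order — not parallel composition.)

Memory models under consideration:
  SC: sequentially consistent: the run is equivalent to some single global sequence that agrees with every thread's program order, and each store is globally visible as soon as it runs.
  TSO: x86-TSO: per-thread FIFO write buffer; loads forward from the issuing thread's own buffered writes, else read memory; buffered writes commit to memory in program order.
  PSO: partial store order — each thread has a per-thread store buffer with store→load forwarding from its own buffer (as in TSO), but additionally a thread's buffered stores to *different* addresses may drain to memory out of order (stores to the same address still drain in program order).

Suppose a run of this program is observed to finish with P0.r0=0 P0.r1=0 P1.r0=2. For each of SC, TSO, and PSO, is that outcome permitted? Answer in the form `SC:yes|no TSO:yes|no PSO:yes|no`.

SC:yes TSO:yes PSO:yes

outcome vector order: (P0.r0,P0.r1,P1.r0)
SC: 5 outcomes — {<0 0 2> <0 1 0> <0 1 2> <1 1 0> <1 1 2>}
TSO: 6 outcomes — {<0 0 0> <0 0 2> <0 1 0> <0 1 2> <1 1 0> <1 1 2>}
PSO: 6 outcomes — {<0 0 0> <0 0 2> <0 1 0> <0 1 2> <1 1 0> <1 1 2>}
target <0 0 2> ∈ {SC,TSO,PSO}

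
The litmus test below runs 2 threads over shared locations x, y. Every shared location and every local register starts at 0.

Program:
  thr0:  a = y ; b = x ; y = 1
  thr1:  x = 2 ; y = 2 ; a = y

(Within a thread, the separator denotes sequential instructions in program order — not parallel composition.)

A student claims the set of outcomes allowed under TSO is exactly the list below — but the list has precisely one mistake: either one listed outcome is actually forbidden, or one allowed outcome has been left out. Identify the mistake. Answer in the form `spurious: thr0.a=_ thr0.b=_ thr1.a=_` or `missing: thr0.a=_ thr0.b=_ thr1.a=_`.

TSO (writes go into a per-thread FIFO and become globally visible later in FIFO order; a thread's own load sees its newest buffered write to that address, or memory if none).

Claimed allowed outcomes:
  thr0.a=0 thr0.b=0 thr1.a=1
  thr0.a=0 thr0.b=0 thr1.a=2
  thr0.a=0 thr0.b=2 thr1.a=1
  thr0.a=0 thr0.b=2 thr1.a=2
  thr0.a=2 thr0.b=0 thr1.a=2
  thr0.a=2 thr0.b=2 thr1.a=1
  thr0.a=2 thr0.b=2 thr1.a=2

spurious: thr0.a=2 thr0.b=0 thr1.a=2

outcome vector order: (thr0.a,thr0.b,thr1.a)
[TSO] allowed = {<0 0 1>, <0 0 2>, <0 2 1>, <0 2 2>, <2 2 1>, <2 2 2>}
claimed∖TSO = {<2 0 2>}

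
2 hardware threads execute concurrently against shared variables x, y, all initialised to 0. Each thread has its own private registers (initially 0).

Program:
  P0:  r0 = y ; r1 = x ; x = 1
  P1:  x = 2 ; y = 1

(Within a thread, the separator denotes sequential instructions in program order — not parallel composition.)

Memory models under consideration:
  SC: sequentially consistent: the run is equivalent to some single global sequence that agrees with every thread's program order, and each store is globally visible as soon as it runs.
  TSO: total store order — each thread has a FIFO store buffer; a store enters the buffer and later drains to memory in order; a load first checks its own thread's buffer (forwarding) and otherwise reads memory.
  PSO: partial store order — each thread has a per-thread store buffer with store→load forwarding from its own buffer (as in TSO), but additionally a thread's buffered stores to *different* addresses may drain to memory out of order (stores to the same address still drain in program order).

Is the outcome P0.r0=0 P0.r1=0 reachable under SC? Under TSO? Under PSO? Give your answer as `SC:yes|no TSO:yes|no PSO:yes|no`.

SC:yes TSO:yes PSO:yes

outcome vector order: (P0.r0,P0.r1)
[SC] allowed = {00; 02; 12}
[TSO] allowed = {00; 02; 12}
[PSO] allowed = {00; 02; 10; 12}
target 00 ∈ {SC,TSO,PSO}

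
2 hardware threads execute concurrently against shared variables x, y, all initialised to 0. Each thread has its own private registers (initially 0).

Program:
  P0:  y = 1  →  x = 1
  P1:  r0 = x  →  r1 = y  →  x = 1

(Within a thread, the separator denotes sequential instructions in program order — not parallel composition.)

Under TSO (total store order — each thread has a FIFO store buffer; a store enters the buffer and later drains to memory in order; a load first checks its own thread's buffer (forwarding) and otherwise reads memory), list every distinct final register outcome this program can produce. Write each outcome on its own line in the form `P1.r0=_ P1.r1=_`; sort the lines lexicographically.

outcome vector order: (P1.r0,P1.r1)
|TSO outcomes| = 3

P1.r0=0 P1.r1=0
P1.r0=0 P1.r1=1
P1.r0=1 P1.r1=1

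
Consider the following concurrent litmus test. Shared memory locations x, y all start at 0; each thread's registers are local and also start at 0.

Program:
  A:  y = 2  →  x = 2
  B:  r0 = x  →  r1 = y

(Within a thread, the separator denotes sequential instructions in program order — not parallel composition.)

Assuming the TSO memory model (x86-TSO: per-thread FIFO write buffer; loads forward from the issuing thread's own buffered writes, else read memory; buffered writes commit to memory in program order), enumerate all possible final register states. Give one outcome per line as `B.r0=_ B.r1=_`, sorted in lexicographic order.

outcome vector order: (B.r0,B.r1)
|TSO outcomes| = 3

B.r0=0 B.r1=0
B.r0=0 B.r1=2
B.r0=2 B.r1=2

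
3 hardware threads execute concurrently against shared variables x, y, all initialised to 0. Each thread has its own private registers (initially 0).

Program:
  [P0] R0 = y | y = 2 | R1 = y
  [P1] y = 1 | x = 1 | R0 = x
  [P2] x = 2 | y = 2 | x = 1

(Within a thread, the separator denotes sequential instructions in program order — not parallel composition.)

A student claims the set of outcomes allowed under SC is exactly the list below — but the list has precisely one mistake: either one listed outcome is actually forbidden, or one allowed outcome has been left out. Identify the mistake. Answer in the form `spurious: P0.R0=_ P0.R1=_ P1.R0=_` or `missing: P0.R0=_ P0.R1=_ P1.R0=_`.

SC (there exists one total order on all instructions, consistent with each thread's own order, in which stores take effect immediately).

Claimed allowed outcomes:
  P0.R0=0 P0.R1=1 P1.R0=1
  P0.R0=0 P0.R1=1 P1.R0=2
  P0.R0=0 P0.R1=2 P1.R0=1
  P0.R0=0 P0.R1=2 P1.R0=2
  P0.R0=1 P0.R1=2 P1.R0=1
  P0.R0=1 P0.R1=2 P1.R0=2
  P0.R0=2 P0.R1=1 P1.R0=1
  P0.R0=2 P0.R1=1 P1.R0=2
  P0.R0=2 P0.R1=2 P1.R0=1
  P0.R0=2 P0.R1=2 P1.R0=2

spurious: P0.R0=2 P0.R1=1 P1.R0=2

outcome vector order: (P0.R0,P0.R1,P1.R0)
under SC → (0,1,1) (0,1,2) (0,2,1) (0,2,2) (1,2,1) (1,2,2) (2,1,1) (2,2,1) (2,2,2)
claimed∖SC = {(2,1,2)}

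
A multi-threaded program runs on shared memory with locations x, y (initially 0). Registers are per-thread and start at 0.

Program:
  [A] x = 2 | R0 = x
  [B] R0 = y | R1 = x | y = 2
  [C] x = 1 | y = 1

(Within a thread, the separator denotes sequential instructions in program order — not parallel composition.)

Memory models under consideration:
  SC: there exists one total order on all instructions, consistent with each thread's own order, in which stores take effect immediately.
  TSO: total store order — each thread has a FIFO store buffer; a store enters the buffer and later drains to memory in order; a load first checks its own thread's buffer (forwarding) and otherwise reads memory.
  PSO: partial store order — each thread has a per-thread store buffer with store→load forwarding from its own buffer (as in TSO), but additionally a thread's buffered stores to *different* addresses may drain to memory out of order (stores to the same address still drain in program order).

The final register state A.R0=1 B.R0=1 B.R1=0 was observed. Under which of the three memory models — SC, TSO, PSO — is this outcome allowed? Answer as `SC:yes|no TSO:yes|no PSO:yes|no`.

SC:no TSO:no PSO:yes

outcome vector order: (A.R0,B.R0,B.R1)
under SC → 1/0/0; 1/0/1; 1/0/2; 1/1/1; 2/0/0; 2/0/1; 2/0/2; 2/1/1; 2/1/2
under TSO → 1/0/0; 1/0/1; 1/0/2; 1/1/1; 2/0/0; 2/0/1; 2/0/2; 2/1/1; 2/1/2
under PSO → 1/0/0; 1/0/1; 1/0/2; 1/1/0; 1/1/1; 1/1/2; 2/0/0; 2/0/1; 2/0/2; 2/1/0; 2/1/1; 2/1/2
target 1/1/0 ∈ {PSO}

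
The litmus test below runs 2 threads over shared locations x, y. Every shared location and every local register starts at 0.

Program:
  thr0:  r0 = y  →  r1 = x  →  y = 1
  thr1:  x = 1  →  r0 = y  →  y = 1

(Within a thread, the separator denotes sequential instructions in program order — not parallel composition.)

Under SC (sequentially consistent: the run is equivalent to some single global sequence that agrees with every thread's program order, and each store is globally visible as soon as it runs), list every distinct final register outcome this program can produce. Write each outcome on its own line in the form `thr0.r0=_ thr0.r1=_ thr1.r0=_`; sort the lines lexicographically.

thr0.r0=0 thr0.r1=0 thr1.r0=0
thr0.r0=0 thr0.r1=0 thr1.r0=1
thr0.r0=0 thr0.r1=1 thr1.r0=0
thr0.r0=0 thr0.r1=1 thr1.r0=1
thr0.r0=1 thr0.r1=1 thr1.r0=0

outcome vector order: (thr0.r0,thr0.r1,thr1.r0)
|SC outcomes| = 5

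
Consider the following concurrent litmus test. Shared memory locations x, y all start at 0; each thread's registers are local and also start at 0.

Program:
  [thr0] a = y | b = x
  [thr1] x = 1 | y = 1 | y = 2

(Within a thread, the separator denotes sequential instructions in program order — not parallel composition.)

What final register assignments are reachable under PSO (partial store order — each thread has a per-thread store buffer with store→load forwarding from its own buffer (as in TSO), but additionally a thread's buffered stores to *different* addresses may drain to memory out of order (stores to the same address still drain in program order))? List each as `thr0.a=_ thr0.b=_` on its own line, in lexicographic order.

thr0.a=0 thr0.b=0
thr0.a=0 thr0.b=1
thr0.a=1 thr0.b=0
thr0.a=1 thr0.b=1
thr0.a=2 thr0.b=0
thr0.a=2 thr0.b=1

outcome vector order: (thr0.a,thr0.b)
|PSO outcomes| = 6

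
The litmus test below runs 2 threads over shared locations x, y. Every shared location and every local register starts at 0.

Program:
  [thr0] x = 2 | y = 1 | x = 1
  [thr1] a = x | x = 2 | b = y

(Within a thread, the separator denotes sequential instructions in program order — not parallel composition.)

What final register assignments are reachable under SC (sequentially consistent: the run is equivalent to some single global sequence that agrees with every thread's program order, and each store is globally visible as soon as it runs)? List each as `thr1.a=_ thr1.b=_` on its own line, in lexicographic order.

outcome vector order: (thr1.a,thr1.b)
|SC outcomes| = 5

thr1.a=0 thr1.b=0
thr1.a=0 thr1.b=1
thr1.a=1 thr1.b=1
thr1.a=2 thr1.b=0
thr1.a=2 thr1.b=1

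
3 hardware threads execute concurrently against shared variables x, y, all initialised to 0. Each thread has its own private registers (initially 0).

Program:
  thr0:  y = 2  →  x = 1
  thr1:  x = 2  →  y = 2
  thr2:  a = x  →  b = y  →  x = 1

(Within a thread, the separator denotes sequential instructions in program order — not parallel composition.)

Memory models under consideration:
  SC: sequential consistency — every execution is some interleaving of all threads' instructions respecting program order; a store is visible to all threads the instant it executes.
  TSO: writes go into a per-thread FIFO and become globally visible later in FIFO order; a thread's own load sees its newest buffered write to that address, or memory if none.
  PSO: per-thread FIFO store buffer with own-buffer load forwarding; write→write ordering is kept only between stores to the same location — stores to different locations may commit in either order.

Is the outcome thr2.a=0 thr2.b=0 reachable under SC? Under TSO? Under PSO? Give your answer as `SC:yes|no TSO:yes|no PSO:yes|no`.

outcome vector order: (thr2.a,thr2.b)
[SC] allowed = {<0 0>, <0 2>, <1 2>, <2 0>, <2 2>}
[TSO] allowed = {<0 0>, <0 2>, <1 2>, <2 0>, <2 2>}
[PSO] allowed = {<0 0>, <0 2>, <1 0>, <1 2>, <2 0>, <2 2>}
target <0 0> ∈ {SC,TSO,PSO}

SC:yes TSO:yes PSO:yes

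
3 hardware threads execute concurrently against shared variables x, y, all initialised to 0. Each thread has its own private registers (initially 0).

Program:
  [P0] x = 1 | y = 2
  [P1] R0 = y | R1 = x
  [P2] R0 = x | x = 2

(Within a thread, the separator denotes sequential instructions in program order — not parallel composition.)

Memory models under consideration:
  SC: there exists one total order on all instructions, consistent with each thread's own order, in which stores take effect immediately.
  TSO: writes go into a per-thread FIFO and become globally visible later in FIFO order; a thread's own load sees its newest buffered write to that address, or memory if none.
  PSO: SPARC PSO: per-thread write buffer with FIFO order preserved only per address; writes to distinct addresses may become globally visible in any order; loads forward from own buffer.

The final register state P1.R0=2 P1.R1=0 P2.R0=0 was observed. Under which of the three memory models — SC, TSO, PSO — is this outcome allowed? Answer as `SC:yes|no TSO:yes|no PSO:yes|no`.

SC:no TSO:no PSO:yes

outcome vector order: (P1.R0,P1.R1,P2.R0)
SC (10): (0,0,0) (0,0,1) (0,1,0) (0,1,1) (0,2,0) (0,2,1) (2,1,0) (2,1,1) (2,2,0) (2,2,1)
TSO (10): (0,0,0) (0,0,1) (0,1,0) (0,1,1) (0,2,0) (0,2,1) (2,1,0) (2,1,1) (2,2,0) (2,2,1)
PSO (12): (0,0,0) (0,0,1) (0,1,0) (0,1,1) (0,2,0) (0,2,1) (2,0,0) (2,0,1) (2,1,0) (2,1,1) (2,2,0) (2,2,1)
target (2,0,0) ∈ {PSO}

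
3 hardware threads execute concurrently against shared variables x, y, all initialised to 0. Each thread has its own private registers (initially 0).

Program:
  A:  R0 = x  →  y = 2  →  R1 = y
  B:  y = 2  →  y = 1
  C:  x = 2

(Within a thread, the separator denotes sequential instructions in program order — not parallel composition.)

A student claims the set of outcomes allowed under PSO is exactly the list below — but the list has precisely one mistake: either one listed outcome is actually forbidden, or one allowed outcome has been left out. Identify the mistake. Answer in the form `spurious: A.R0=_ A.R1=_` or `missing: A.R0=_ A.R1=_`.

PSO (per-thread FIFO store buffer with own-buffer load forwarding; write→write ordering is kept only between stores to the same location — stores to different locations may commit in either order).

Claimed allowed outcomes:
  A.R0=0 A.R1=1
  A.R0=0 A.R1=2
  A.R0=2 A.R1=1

missing: A.R0=2 A.R1=2

outcome vector order: (A.R0,A.R1)
PSO: 4 outcomes — {01 02 21 22}
PSO∖claimed = {22}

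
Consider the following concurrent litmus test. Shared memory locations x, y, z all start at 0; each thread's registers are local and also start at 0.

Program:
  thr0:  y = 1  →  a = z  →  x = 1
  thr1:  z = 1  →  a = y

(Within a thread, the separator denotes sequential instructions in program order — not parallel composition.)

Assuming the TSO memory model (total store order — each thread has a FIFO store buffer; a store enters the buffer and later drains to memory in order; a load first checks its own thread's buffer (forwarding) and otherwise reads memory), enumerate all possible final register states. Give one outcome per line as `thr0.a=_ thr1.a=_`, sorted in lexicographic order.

thr0.a=0 thr1.a=0
thr0.a=0 thr1.a=1
thr0.a=1 thr1.a=0
thr0.a=1 thr1.a=1

outcome vector order: (thr0.a,thr1.a)
|TSO outcomes| = 4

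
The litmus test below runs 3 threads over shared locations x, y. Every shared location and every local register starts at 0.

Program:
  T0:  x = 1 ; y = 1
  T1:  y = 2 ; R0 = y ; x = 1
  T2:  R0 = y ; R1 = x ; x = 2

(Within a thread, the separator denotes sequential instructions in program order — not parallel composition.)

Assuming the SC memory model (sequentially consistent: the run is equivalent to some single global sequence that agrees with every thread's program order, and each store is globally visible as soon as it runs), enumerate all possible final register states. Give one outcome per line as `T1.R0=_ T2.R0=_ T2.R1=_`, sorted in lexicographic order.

T1.R0=1 T2.R0=0 T2.R1=0
T1.R0=1 T2.R0=0 T2.R1=1
T1.R0=1 T2.R0=1 T2.R1=1
T1.R0=1 T2.R0=2 T2.R1=0
T1.R0=1 T2.R0=2 T2.R1=1
T1.R0=2 T2.R0=0 T2.R1=0
T1.R0=2 T2.R0=0 T2.R1=1
T1.R0=2 T2.R0=1 T2.R1=1
T1.R0=2 T2.R0=2 T2.R1=0
T1.R0=2 T2.R0=2 T2.R1=1

outcome vector order: (T1.R0,T2.R0,T2.R1)
|SC outcomes| = 10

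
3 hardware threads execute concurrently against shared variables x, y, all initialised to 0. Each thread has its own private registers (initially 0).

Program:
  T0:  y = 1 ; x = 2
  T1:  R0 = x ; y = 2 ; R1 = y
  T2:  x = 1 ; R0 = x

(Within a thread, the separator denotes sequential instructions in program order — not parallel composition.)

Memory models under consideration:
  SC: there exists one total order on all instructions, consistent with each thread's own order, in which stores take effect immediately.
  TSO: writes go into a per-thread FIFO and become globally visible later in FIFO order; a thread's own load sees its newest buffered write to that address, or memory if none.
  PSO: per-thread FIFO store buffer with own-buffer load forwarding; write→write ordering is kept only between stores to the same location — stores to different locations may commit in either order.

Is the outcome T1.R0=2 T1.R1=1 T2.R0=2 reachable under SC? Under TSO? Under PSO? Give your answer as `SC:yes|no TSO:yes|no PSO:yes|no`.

outcome vector order: (T1.R0,T1.R1,T2.R0)
SC (10): (0,1,1); (0,1,2); (0,2,1); (0,2,2); (1,1,1); (1,1,2); (1,2,1); (1,2,2); (2,2,1); (2,2,2)
TSO (10): (0,1,1); (0,1,2); (0,2,1); (0,2,2); (1,1,1); (1,1,2); (1,2,1); (1,2,2); (2,2,1); (2,2,2)
PSO (12): (0,1,1); (0,1,2); (0,2,1); (0,2,2); (1,1,1); (1,1,2); (1,2,1); (1,2,2); (2,1,1); (2,1,2); (2,2,1); (2,2,2)
target (2,1,2) ∈ {PSO}

SC:no TSO:no PSO:yes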